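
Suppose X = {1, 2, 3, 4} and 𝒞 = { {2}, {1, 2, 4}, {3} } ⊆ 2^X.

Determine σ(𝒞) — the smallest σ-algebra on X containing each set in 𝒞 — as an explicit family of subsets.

σ(𝒞) = { {}, {2}, {3}, {1, 4}, {2, 3}, {1, 2, 4}, {1, 3, 4}, X }

Derivation:
Seed the family with 𝒞 together with ∅ and X: { {}, {2}, {3}, {1, 2, 4}, X }.
Iteration 1: 2 new —
  {2, 3}  = {3} ∪ {2}
  {1, 3, 4}  = ᶜ of {2}
  — 7 sets.
Iteration 2: +1 →
  {1, 4}  = ᶜ of {2, 3}
  — 8 sets.
Iteration 3: already closed under ᶜ and ∪.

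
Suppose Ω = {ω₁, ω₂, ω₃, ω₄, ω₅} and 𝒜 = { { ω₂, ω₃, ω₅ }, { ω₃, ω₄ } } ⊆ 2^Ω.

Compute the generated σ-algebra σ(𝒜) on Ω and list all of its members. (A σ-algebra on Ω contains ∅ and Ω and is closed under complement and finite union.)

σ(𝒜) = { {}, { ω₁ }, { ω₃ }, { ω₄ }, { ω₁, ω₃ }, { ω₁, ω₄ }, { ω₂, ω₅ }, { ω₃, ω₄ }, { ω₁, ω₂, ω₅ }, { ω₁, ω₃, ω₄ }, { ω₂, ω₃, ω₅ }, { ω₂, ω₄, ω₅ }, { ω₁, ω₂, ω₃, ω₅ }, { ω₁, ω₂, ω₄, ω₅ }, { ω₂, ω₃, ω₄, ω₅ }, Ω }

Trace:
Take S₀ = 𝒜 ∪ {∅, Ω} = { {}, { ω₃, ω₄ }, { ω₂, ω₃, ω₅ }, Ω }.
Round 1. New:
  { ω₁, ω₄ }  = ᶜ of { ω₂, ω₃, ω₅ }
  { ω₁, ω₂, ω₅ }  = ᶜ of { ω₃, ω₄ }
  { ω₂, ω₃, ω₄, ω₅ }  = { ω₃, ω₄ } ∪ { ω₂, ω₃, ω₅ }
  — 7 sets.
Round 2. New:
  { ω₁ }  = ᶜ of { ω₂, ω₃, ω₄, ω₅ }
  { ω₁, ω₃, ω₄ }  = { ω₃, ω₄ } ∪ { ω₁, ω₄ }
  { ω₁, ω₂, ω₃, ω₅ }  = { ω₁, ω₂, ω₅ } ∪ { ω₂, ω₃, ω₅ }
  { ω₁, ω₂, ω₄, ω₅ }  = { ω₁, ω₂, ω₅ } ∪ { ω₁, ω₄ }
  — 11 sets.
Round 3 adds 3:
  { ω₃ }  = ᶜ of { ω₁, ω₂, ω₄, ω₅ }
  { ω₄ }  = ᶜ of { ω₁, ω₂, ω₃, ω₅ }
  { ω₂, ω₅ }  = ᶜ of { ω₁, ω₃, ω₄ }
  — 14 sets.
Round 4: +2 →
  { ω₁, ω₃ }  = { ω₃ } ∪ { ω₁ }
  { ω₂, ω₄, ω₅ }  = { ω₂, ω₅ } ∪ { ω₄ }
  — 16 sets.
Round 5: no new sets; the family is a σ-algebra.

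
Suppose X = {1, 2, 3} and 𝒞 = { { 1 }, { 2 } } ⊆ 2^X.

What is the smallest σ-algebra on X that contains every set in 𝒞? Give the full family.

Answer: σ(𝒞) = { {  }, { 1 }, { 2 }, { 3 }, { 1, 2 }, { 1, 3 }, { 2, 3 }, X }

Trace:
Begin from { {  }, { 1 }, { 2 }, X } (that is, 𝒞 plus ∅ and X).
Step 1 (3 new):
  { 1, 2 }  = { 1 } ∪ { 2 }
  { 1, 3 }  = { 2 }ᶜ
  { 2, 3 }  = { 1 }ᶜ
  — 7 sets.
Step 2. New:
  { 3 }  = { 1, 2 }ᶜ
  — 8 sets.
Step 3: no new sets; the family is a σ-algebra.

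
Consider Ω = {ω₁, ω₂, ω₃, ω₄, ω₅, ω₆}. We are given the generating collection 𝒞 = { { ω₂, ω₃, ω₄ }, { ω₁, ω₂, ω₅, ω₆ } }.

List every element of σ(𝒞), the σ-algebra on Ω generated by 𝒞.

Seed the family with 𝒞 together with ∅ and Ω: { {}, { ω₂, ω₃, ω₄ }, { ω₁, ω₂, ω₅, ω₆ }, Ω }.
Iteration 1 adds 2:
  { ω₃, ω₄ }  = complement { ω₁, ω₂, ω₅, ω₆ }
  { ω₁, ω₅, ω₆ }  = complement { ω₂, ω₃, ω₄ }
  (now 6)
Iteration 2. New:
  { ω₁, ω₃, ω₄, ω₅, ω₆ }  = { ω₃, ω₄ } ∪ { ω₁, ω₅, ω₆ }
  (now 7)
Iteration 3: +1 →
  { ω₂ }  = complement { ω₁, ω₃, ω₄, ω₅, ω₆ }
  (now 8)
Iteration 4: stable.

σ(𝒞) = { {}, { ω₂ }, { ω₃, ω₄ }, { ω₁, ω₅, ω₆ }, { ω₂, ω₃, ω₄ }, { ω₁, ω₂, ω₅, ω₆ }, { ω₁, ω₃, ω₄, ω₅, ω₆ }, Ω }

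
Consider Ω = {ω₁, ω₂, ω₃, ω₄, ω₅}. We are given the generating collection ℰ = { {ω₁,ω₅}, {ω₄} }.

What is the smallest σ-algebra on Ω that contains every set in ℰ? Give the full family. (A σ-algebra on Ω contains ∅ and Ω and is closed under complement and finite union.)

σ(ℰ) = { {}, {ω₄}, {ω₁,ω₅}, {ω₂,ω₃}, {ω₁,ω₄,ω₅}, {ω₂,ω₃,ω₄}, {ω₁,ω₂,ω₃,ω₅}, Ω }

Working:
Take S₀ = ℰ ∪ {∅, Ω} = { {}, {ω₄}, {ω₁,ω₅}, Ω }.
Iteration 1. New:
  {ω₁,ω₄,ω₅}  = {ω₄} ∪ {ω₁,ω₅}
  {ω₂,ω₃,ω₄}  = {ω₁,ω₅}ᶜ
  {ω₁,ω₂,ω₃,ω₅}  = {ω₄}ᶜ
  |family| = 7
Iteration 2. New:
  {ω₂,ω₃}  = {ω₁,ω₄,ω₅}ᶜ
  |family| = 8
Iteration 3: no new sets; the family is a σ-algebra.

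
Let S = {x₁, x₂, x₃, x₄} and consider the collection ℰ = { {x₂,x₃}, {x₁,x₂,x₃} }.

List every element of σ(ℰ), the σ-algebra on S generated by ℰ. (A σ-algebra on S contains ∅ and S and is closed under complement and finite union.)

Answer: σ(ℰ) = { {}, {x₁}, {x₄}, {x₁,x₄}, {x₂,x₃}, {x₁,x₂,x₃}, {x₂,x₃,x₄}, S }

Check:
Begin from { {}, {x₂,x₃}, {x₁,x₂,x₃}, S } (that is, ℰ plus ∅ and S).
Pass 1: +2 →
  {x₄}  = complement {x₁,x₂,x₃}
  {x₁,x₄}  = complement {x₂,x₃}
  |family| = 6
Pass 2: 1 new —
  {x₂,x₃,x₄}  = {x₂,x₃} ∪ {x₄}
  |family| = 7
Pass 3: 1 new —
  {x₁}  = complement {x₂,x₃,x₄}
  |family| = 8
Pass 4: stable.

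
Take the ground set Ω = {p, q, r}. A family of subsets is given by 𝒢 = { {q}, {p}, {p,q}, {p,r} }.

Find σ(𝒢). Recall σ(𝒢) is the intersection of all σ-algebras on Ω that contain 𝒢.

Take S₀ = 𝒢 ∪ {∅, Ω} = { {}, {p}, {q}, {p,q}, {p,r}, Ω }.
Pass 1 (2 new):
  {r}  = Ω∖{p,q}
  {q,r}  = Ω∖{p}
  |family| = 8
After Pass 2 the family is unchanged; done.

Hence σ(𝒢) has 8 members: { {}, {p}, {q}, {r}, {p,q}, {p,r}, {q,r}, Ω }.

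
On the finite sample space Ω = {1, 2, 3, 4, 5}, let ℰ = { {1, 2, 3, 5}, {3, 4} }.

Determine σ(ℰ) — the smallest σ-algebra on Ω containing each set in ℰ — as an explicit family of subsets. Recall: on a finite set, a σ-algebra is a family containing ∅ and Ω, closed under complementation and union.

Initial family (4 sets): { {}, {3, 4}, {1, 2, 3, 5}, Ω }.
Iteration 1. New:
  {4}  = complement {1, 2, 3, 5}
  {1, 2, 5}  = complement {3, 4}
  [6 total]
Iteration 2 (1 new):
  {1, 2, 4, 5}  = {1, 2, 5} ∪ {4}
  [7 total]
Iteration 3 (1 new):
  {3}  = complement {1, 2, 4, 5}
  [8 total]
Iteration 4 adds nothing — fixpoint reached.

|σ(ℰ)| = 8.  σ(ℰ) = { {}, {3}, {4}, {3, 4}, {1, 2, 5}, {1, 2, 3, 5}, {1, 2, 4, 5}, Ω }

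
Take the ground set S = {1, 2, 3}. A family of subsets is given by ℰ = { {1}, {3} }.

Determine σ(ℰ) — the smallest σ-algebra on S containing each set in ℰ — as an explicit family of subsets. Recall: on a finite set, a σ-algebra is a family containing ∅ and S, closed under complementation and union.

σ(ℰ) (8 sets): { {}, {1}, {2}, {3}, {1, 2}, {1, 3}, {2, 3}, S }

Derivation:
Start: ℰ ∪ {∅, S} = { {}, {1}, {3}, S }.
Pass 1: +3 →
  {1, 2}  = ᶜ of {3}
  {1, 3}  = {3} ∪ {1}
  {2, 3}  = ᶜ of {1}
  |family| = 7
Pass 2 (1 new):
  {2}  = ᶜ of {1, 3}
  |family| = 8
Pass 3: stable.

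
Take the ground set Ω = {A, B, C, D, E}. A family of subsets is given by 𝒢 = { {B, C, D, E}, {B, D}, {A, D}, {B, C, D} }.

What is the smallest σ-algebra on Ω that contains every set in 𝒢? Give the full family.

|σ(𝒢)| = 32.  σ(𝒢) = { {}, {A}, {B}, {C}, {D}, {E}, {A, B}, {A, C}, {A, D}, {A, E}, {B, C}, {B, D}, {B, E}, {C, D}, {C, E}, {D, E}, {A, B, C}, {A, B, D}, {A, B, E}, {A, C, D}, {A, C, E}, {A, D, E}, {B, C, D}, {B, C, E}, {B, D, E}, {C, D, E}, {A, B, C, D}, {A, B, C, E}, {A, B, D, E}, {A, C, D, E}, {B, C, D, E}, Ω }

Trace:
Start: 𝒢 ∪ {∅, Ω} = { {}, {A, D}, {B, D}, {B, C, D}, {B, C, D, E}, Ω }.
Pass 1: +6 →
  {A}  = {B, C, D, E}ᶜ
  {A, E}  = {B, C, D}ᶜ
  {A, B, D}  = {A, D} ∪ {B, D}
  {A, C, E}  = {B, D}ᶜ
  {B, C, E}  = {A, D}ᶜ
  {A, B, C, D}  = {A, D} ∪ {B, C, D}
  |family| = 12
Pass 2: 6 new —
  {E}  = {A, B, C, D}ᶜ
  {C, E}  = {A, B, D}ᶜ
  {A, D, E}  = {A, D} ∪ {A, E}
  {A, B, C, E}  = {A, C, E} ∪ {B, C, E}
  {A, B, D, E}  = {A, B, D} ∪ {A, E}
  {A, C, D, E}  = {A, C, E} ∪ {A, D}
  |family| = 18
Pass 3. New:
  {B}  = {A, C, D, E}ᶜ
  {C}  = {A, B, D, E}ᶜ
  {D}  = {A, B, C, E}ᶜ
  {B, C}  = {A, D, E}ᶜ
  {B, D, E}  = {B, D} ∪ {E}
  |family| = 23
Pass 4 adds 9:
  {A, B}  = {B} ∪ {A}
  {A, C}  = {B, D, E}ᶜ
  {B, E}  = {B} ∪ {E}
  {C, D}  = {C} ∪ {D}
  {D, E}  = {E} ∪ {D}
  {A, B, C}  = {B, C} ∪ {A}
  {A, B, E}  = {B} ∪ {A, E}
  {A, C, D}  = {C} ∪ {A, D}
  {C, D, E}  = {D} ∪ {C, E}
  |family| = 32
After Pass 5 the family is unchanged; done.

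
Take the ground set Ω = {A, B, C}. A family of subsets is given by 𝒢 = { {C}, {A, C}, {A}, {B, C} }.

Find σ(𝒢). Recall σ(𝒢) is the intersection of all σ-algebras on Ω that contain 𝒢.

Start: 𝒢 ∪ {∅, Ω} = { {}, {A}, {C}, {A, C}, {B, C}, Ω }.
Round 1. New:
  {B}  = complement {A, C}
  {A, B}  = complement {C}
  (now 8)
Round 2: already closed under ᶜ and ∪.

Hence σ(𝒢) has 8 members: { {}, {A}, {B}, {C}, {A, B}, {A, C}, {B, C}, Ω }.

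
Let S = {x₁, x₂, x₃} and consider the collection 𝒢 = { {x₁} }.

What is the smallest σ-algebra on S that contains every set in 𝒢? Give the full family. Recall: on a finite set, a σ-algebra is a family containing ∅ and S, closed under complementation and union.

|σ(𝒢)| = 4.  σ(𝒢) = { ∅, {x₁}, {x₂, x₃}, S }

Working:
Begin from { ∅, {x₁}, S } (that is, 𝒢 plus ∅ and S).
Round 1. New:
  {x₂, x₃}  = complement {x₁}
Round 2: stable.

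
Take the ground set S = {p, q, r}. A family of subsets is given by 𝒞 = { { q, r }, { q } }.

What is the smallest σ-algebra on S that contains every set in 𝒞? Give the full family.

σ(𝒞) = { ∅, { p }, { q }, { r }, { p, q }, { p, r }, { q, r }, S }

Check:
Start: 𝒞 ∪ {∅, S} = { ∅, { q }, { q, r }, S }.
Step 1: +2 →
  { p }  = ᶜ of { q, r }
  { p, r }  = ᶜ of { q }
Step 2. New:
  { p, q }  = { q } ∪ { p }
Step 3. New:
  { r }  = ᶜ of { p, q }
After Step 4 the family is unchanged; done.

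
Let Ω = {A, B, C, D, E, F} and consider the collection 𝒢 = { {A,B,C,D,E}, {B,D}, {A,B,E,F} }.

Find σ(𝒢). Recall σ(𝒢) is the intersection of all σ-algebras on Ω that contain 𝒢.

σ(𝒢) (32 sets): { {}, {B}, {C}, {D}, {F}, {A,E}, {B,C}, {B,D}, {B,F}, {C,D}, {C,F}, {D,F}, {A,B,E}, {A,C,E}, {A,D,E}, {A,E,F}, {B,C,D}, {B,C,F}, {B,D,F}, {C,D,F}, {A,B,C,E}, {A,B,D,E}, {A,B,E,F}, {A,C,D,E}, {A,C,E,F}, {A,D,E,F}, {B,C,D,F}, {A,B,C,D,E}, {A,B,C,E,F}, {A,B,D,E,F}, {A,C,D,E,F}, Ω }

Working:
Take S₀ = 𝒢 ∪ {∅, Ω} = { {}, {B,D}, {A,B,E,F}, {A,B,C,D,E}, Ω }.
Step 1: +4 →
  {F}  = Ω∖{A,B,C,D,E}
  {C,D}  = Ω∖{A,B,E,F}
  {A,C,E,F}  = Ω∖{B,D}
  {A,B,D,E,F}  = {B,D} ∪ {A,B,E,F}
  (now 9)
Step 2: +6 →
  {C}  = Ω∖{A,B,D,E,F}
  {B,C,D}  = {C,D} ∪ {B,D}
  {B,D,F}  = {F} ∪ {B,D}
  {C,D,F}  = {C,D} ∪ {F}
  {A,B,C,E,F}  = {A,C,E,F} ∪ {A,B,E,F}
  {A,C,D,E,F}  = {A,C,E,F} ∪ {C,D}
  (now 15)
Step 3: 7 new —
  {B}  = Ω∖{A,C,D,E,F}
  {D}  = Ω∖{A,B,C,E,F}
  {C,F}  = {C} ∪ {F}
  {A,B,E}  = Ω∖{C,D,F}
  {A,C,E}  = Ω∖{B,D,F}
  {A,E,F}  = Ω∖{B,C,D}
  {B,C,D,F}  = {C} ∪ {B,D,F}
  (now 22)
Step 4: +9 →
  {A,E}  = Ω∖{B,C,D,F}
  {B,C}  = {B} ∪ {C}
  {B,F}  = {B} ∪ {F}
  {D,F}  = {F} ∪ {D}
  {B,C,F}  = {B} ∪ {C,F}
  {A,B,C,E}  = {A,C,E} ∪ {B}
  {A,B,D,E}  = Ω∖{C,F}
  {A,C,D,E}  = {C,D} ∪ {A,C,E}
  {A,D,E,F}  = {A,E,F} ∪ {D}
  (now 31)
Step 5 adds 1:
  {A,D,E}  = Ω∖{B,C,F}
  (now 32)
Step 6: stable.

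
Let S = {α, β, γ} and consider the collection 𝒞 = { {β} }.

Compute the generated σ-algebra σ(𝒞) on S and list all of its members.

|σ(𝒞)| = 4.  σ(𝒞) = { {}, {β}, {α,γ}, S }

Check:
Begin from { {}, {β}, S } (that is, 𝒞 plus ∅ and S).
Round 1: 1 new —
  {α,γ}  = {β}ᶜ
  — 4 sets.
Round 2: already closed under ᶜ and ∪.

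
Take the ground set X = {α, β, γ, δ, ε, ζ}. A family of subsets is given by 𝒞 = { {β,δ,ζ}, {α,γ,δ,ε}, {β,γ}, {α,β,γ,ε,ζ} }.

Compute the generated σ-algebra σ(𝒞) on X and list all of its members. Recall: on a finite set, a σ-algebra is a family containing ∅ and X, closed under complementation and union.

Initial family (6 sets): { {}, {β,γ}, {β,δ,ζ}, {α,γ,δ,ε}, {α,β,γ,ε,ζ}, X }.
Round 1. New:
  {δ}  = complement {α,β,γ,ε,ζ}
  {β,ζ}  = complement {α,γ,δ,ε}
  {α,γ,ε}  = complement {β,δ,ζ}
  {α,δ,ε,ζ}  = complement {β,γ}
  {β,γ,δ,ζ}  = {β,δ,ζ} ∪ {β,γ}
  {α,β,γ,δ,ε}  = {β,γ} ∪ {α,γ,δ,ε}
Round 2 (7 new):
  {ζ}  = complement {α,β,γ,δ,ε}
  {α,ε}  = complement {β,γ,δ,ζ}
  {β,γ,δ}  = {β,γ} ∪ {δ}
  {β,γ,ζ}  = {β,ζ} ∪ {β,γ}
  {α,β,γ,ε}  = {α,γ,ε} ∪ {β,γ}
  {α,β,δ,ε,ζ}  = {β,δ,ζ} ∪ {α,δ,ε,ζ}
  {α,γ,δ,ε,ζ}  = {α,γ,ε} ∪ {α,δ,ε,ζ}
Round 3: +7 →
  {β}  = complement {α,γ,δ,ε,ζ}
  {γ}  = complement {α,β,δ,ε,ζ}
  {δ,ζ}  = complement {α,β,γ,ε}
  {α,δ,ε}  = complement {β,γ,ζ}
  {α,ε,ζ}  = complement {β,γ,δ}
  {α,β,ε,ζ}  = {α,ε} ∪ {β,ζ}
  {α,γ,ε,ζ}  = {α,γ,ε} ∪ {ζ}
Round 4. New:
  {β,δ}  = complement {α,γ,ε,ζ}
  {γ,δ}  = complement {α,β,ε,ζ}
  {γ,ζ}  = {ζ} ∪ {γ}
  {α,β,ε}  = {β} ∪ {α,ε}
  {γ,δ,ζ}  = {γ} ∪ {δ,ζ}
  {α,β,δ,ε}  = {α,δ,ε} ∪ {β}
Round 5: stable.

Therefore σ(𝒞) = { {}, {β}, {γ}, {δ}, {ζ}, {α,ε}, {β,γ}, {β,δ}, {β,ζ}, {γ,δ}, {γ,ζ}, {δ,ζ}, {α,β,ε}, {α,γ,ε}, {α,δ,ε}, {α,ε,ζ}, {β,γ,δ}, {β,γ,ζ}, {β,δ,ζ}, {γ,δ,ζ}, {α,β,γ,ε}, {α,β,δ,ε}, {α,β,ε,ζ}, {α,γ,δ,ε}, {α,γ,ε,ζ}, {α,δ,ε,ζ}, {β,γ,δ,ζ}, {α,β,γ,δ,ε}, {α,β,γ,ε,ζ}, {α,β,δ,ε,ζ}, {α,γ,δ,ε,ζ}, X } (|σ(𝒞)| = 32).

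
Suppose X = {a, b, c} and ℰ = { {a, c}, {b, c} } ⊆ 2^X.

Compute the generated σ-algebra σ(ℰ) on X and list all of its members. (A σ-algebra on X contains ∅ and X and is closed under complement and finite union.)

Answer: σ(ℰ) = { ∅, {a}, {b}, {c}, {a, b}, {a, c}, {b, c}, X }

Derivation:
Seed the family with ℰ together with ∅ and X: { ∅, {a, c}, {b, c}, X }.
Iteration 1. New:
  {a}  = {b, c}ᶜ
  {b}  = {a, c}ᶜ
  |family| = 6
Iteration 2: +1 →
  {a, b}  = {b} ∪ {a}
  |family| = 7
Iteration 3 adds 1:
  {c}  = {a, b}ᶜ
  |family| = 8
Iteration 4: already closed under ᶜ and ∪.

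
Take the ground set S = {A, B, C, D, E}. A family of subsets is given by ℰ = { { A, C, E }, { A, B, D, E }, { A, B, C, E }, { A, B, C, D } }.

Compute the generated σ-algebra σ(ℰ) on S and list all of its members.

Take S₀ = ℰ ∪ {∅, S} = { {}, { A, C, E }, { A, B, C, D }, { A, B, C, E }, { A, B, D, E }, S }.
Pass 1 (4 new):
  { C }  = complement { A, B, D, E }
  { D }  = complement { A, B, C, E }
  { E }  = complement { A, B, C, D }
  { B, D }  = complement { A, C, E }
  [10 total]
Pass 2 adds 6:
  { C, D }  = { C } ∪ { D }
  { C, E }  = { E } ∪ { C }
  { D, E }  = { E } ∪ { D }
  { B, C, D }  = { C } ∪ { B, D }
  { B, D, E }  = { E } ∪ { B, D }
  { A, C, D, E }  = { A, C, E } ∪ { D }
  [16 total]
Pass 3. New:
  { B }  = complement { A, C, D, E }
  { A, C }  = complement { B, D, E }
  { A, E }  = complement { B, C, D }
  { A, B, C }  = complement { D, E }
  { A, B, D }  = complement { C, E }
  { A, B, E }  = complement { C, D }
  { C, D, E }  = { D, E } ∪ { C }
  { B, C, D, E }  = { D, E } ∪ { B, C, D }
  [24 total]
Pass 4. New:
  { A }  = complement { B, C, D, E }
  { A, B }  = complement { C, D, E }
  { B, C }  = { B } ∪ { C }
  { B, E }  = { B } ∪ { E }
  { A, C, D }  = { C, D } ∪ { A, C }
  { A, D, E }  = { D, E } ∪ { A, E }
  { B, C, E }  = { B } ∪ { C, E }
  [31 total]
Pass 5: 1 new —
  { A, D }  = complement { B, C, E }
  [32 total]
Pass 6 adds nothing — fixpoint reached.

Hence σ(ℰ) has 32 members: { {}, { A }, { B }, { C }, { D }, { E }, { A, B }, { A, C }, { A, D }, { A, E }, { B, C }, { B, D }, { B, E }, { C, D }, { C, E }, { D, E }, { A, B, C }, { A, B, D }, { A, B, E }, { A, C, D }, { A, C, E }, { A, D, E }, { B, C, D }, { B, C, E }, { B, D, E }, { C, D, E }, { A, B, C, D }, { A, B, C, E }, { A, B, D, E }, { A, C, D, E }, { B, C, D, E }, S }.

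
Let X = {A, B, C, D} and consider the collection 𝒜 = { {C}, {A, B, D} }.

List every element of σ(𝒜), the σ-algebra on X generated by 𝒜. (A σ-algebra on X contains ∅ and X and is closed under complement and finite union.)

σ(𝒜) (4 sets): { ∅, {C}, {A, B, D}, X }

Working:
Start: 𝒜 ∪ {∅, X} = { ∅, {C}, {A, B, D}, X }.
Pass 1: already closed under ᶜ and ∪.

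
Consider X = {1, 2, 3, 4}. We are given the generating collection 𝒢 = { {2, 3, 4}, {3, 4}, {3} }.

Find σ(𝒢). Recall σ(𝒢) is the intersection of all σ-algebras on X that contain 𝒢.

Begin from { {}, {3}, {3, 4}, {2, 3, 4}, X } (that is, 𝒢 plus ∅ and X).
Iteration 1 adds 3:
  {1}  = ᶜ of {2, 3, 4}
  {1, 2}  = ᶜ of {3, 4}
  {1, 2, 4}  = ᶜ of {3}
  (now 8)
Iteration 2: 3 new —
  {1, 3}  = {3} ∪ {1}
  {1, 2, 3}  = {3} ∪ {1, 2}
  {1, 3, 4}  = {3, 4} ∪ {1}
  (now 11)
Iteration 3. New:
  {2}  = ᶜ of {1, 3, 4}
  {4}  = ᶜ of {1, 2, 3}
  {2, 4}  = ᶜ of {1, 3}
  (now 14)
Iteration 4 (2 new):
  {1, 4}  = {4} ∪ {1}
  {2, 3}  = {3} ∪ {2}
  (now 16)
Iteration 5: already closed under ᶜ and ∪.

σ(𝒢) = { {}, {1}, {2}, {3}, {4}, {1, 2}, {1, 3}, {1, 4}, {2, 3}, {2, 4}, {3, 4}, {1, 2, 3}, {1, 2, 4}, {1, 3, 4}, {2, 3, 4}, X }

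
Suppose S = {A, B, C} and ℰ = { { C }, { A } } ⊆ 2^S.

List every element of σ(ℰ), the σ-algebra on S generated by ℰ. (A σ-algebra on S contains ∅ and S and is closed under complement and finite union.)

Start: ℰ ∪ {∅, S} = { {}, { A }, { C }, S }.
Step 1. New:
  { A, B }  = ᶜ of { C }
  { A, C }  = { C } ∪ { A }
  { B, C }  = ᶜ of { A }
Step 2: 1 new —
  { B }  = ᶜ of { A, C }
After Step 3 the family is unchanged; done.

|σ(ℰ)| = 8.  σ(ℰ) = { {}, { A }, { B }, { C }, { A, B }, { A, C }, { B, C }, S }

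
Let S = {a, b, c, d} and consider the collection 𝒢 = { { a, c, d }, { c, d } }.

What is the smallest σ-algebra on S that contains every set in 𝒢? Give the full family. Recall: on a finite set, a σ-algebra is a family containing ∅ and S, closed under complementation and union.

Start: 𝒢 ∪ {∅, S} = { {}, { c, d }, { a, c, d }, S }.
Round 1 (2 new):
  { b }  = complement { a, c, d }
  { a, b }  = complement { c, d }
  [6 total]
Round 2 (1 new):
  { b, c, d }  = { c, d } ∪ { b }
  [7 total]
Round 3 adds 1:
  { a }  = complement { b, c, d }
  [8 total]
Round 4: closed — nothing new.

|σ(𝒢)| = 8.  σ(𝒢) = { {}, { a }, { b }, { a, b }, { c, d }, { a, c, d }, { b, c, d }, S }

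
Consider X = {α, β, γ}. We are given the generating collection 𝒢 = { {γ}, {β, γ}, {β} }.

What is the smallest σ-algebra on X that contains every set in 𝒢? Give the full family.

|σ(𝒢)| = 8.  σ(𝒢) = { {}, {α}, {β}, {γ}, {α, β}, {α, γ}, {β, γ}, X }

Check:
Take S₀ = 𝒢 ∪ {∅, X} = { {}, {β}, {γ}, {β, γ}, X }.
Step 1. New:
  {α}  = complement {β, γ}
  {α, β}  = complement {γ}
  {α, γ}  = complement {β}
  [8 total]
Step 2: already closed under ᶜ and ∪.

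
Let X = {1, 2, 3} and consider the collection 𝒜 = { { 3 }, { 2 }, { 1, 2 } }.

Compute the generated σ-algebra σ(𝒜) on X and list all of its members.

σ(𝒜) (8 sets): { {  }, { 1 }, { 2 }, { 3 }, { 1, 2 }, { 1, 3 }, { 2, 3 }, X }

Working:
Seed the family with 𝒜 together with ∅ and X: { {  }, { 2 }, { 3 }, { 1, 2 }, X }.
Iteration 1: +2 →
  { 1, 3 }  = X∖{ 2 }
  { 2, 3 }  = { 3 } ∪ { 2 }
  [7 total]
Iteration 2: +1 →
  { 1 }  = X∖{ 2, 3 }
  [8 total]
Iteration 3: already closed under ᶜ and ∪.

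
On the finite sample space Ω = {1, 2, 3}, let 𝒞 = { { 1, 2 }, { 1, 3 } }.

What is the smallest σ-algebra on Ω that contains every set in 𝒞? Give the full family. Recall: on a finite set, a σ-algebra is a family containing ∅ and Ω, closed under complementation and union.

σ(𝒞) = { {  }, { 1 }, { 2 }, { 3 }, { 1, 2 }, { 1, 3 }, { 2, 3 }, Ω }

Trace:
Seed the family with 𝒞 together with ∅ and Ω: { {  }, { 1, 2 }, { 1, 3 }, Ω }.
Round 1 adds 2:
  { 2 }  = ᶜ of { 1, 3 }
  { 3 }  = ᶜ of { 1, 2 }
  [6 total]
Round 2 adds 1:
  { 2, 3 }  = { 3 } ∪ { 2 }
  [7 total]
Round 3. New:
  { 1 }  = ᶜ of { 2, 3 }
  [8 total]
Round 4: closed — nothing new.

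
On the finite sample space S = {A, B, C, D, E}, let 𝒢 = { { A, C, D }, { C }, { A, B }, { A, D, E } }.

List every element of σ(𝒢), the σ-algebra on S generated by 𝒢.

|σ(𝒢)| = 32.  σ(𝒢) = { ∅, { A }, { B }, { C }, { D }, { E }, { A, B }, { A, C }, { A, D }, { A, E }, { B, C }, { B, D }, { B, E }, { C, D }, { C, E }, { D, E }, { A, B, C }, { A, B, D }, { A, B, E }, { A, C, D }, { A, C, E }, { A, D, E }, { B, C, D }, { B, C, E }, { B, D, E }, { C, D, E }, { A, B, C, D }, { A, B, C, E }, { A, B, D, E }, { A, C, D, E }, { B, C, D, E }, S }

Derivation:
Seed the family with 𝒢 together with ∅ and S: { ∅, { C }, { A, B }, { A, C, D }, { A, D, E }, S }.
Round 1 (7 new):
  { B, C }  = complement { A, D, E }
  { B, E }  = complement { A, C, D }
  { A, B, C }  = { C } ∪ { A, B }
  { C, D, E }  = complement { A, B }
  { A, B, C, D }  = { A, C, D } ∪ { A, B }
  { A, B, D, E }  = complement { C }
  { A, C, D, E }  = { A, D, E } ∪ { C }
  (now 13)
Round 2 (7 new):
  { B }  = complement { A, C, D, E }
  { E }  = complement { A, B, C, D }
  { D, E }  = complement { A, B, C }
  { A, B, E }  = { B, E } ∪ { A, B }
  { B, C, E }  = { B, E } ∪ { C }
  { A, B, C, E }  = { B, E } ∪ { A, B, C }
  { B, C, D, E }  = { B, E } ∪ { C, D, E }
  (now 20)
Round 3 adds 6:
  { A }  = complement { B, C, D, E }
  { D }  = complement { A, B, C, E }
  { A, D }  = complement { B, C, E }
  { C, D }  = complement { A, B, E }
  { C, E }  = { E } ∪ { C }
  { B, D, E }  = { B, E } ∪ { D, E }
  (now 26)
Round 4 (6 new):
  { A, C }  = complement { B, D, E }
  { A, E }  = { E } ∪ { A }
  { B, D }  = { B } ∪ { D }
  { A, B, D }  = complement { C, E }
  { A, C, E }  = { C, E } ∪ { A }
  { B, C, D }  = { C, D } ∪ { B }
  (now 32)
Round 5 adds nothing — fixpoint reached.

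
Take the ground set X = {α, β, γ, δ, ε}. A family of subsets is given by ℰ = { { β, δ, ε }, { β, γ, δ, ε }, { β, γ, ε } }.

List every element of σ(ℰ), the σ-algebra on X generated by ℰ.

σ(ℰ) (16 sets): { {  }, { α }, { γ }, { δ }, { α, γ }, { α, δ }, { β, ε }, { γ, δ }, { α, β, ε }, { α, γ, δ }, { β, γ, ε }, { β, δ, ε }, { α, β, γ, ε }, { α, β, δ, ε }, { β, γ, δ, ε }, X }

Trace:
Begin from { {  }, { β, γ, ε }, { β, δ, ε }, { β, γ, δ, ε }, X } (that is, ℰ plus ∅ and X).
Pass 1 (3 new):
  { α }  = ᶜ of { β, γ, δ, ε }
  { α, γ }  = ᶜ of { β, δ, ε }
  { α, δ }  = ᶜ of { β, γ, ε }
  — 8 sets.
Pass 2: 3 new —
  { α, γ, δ }  = { α, δ } ∪ { α, γ }
  { α, β, γ, ε }  = { β, γ, ε } ∪ { α, γ }
  { α, β, δ, ε }  = { α, δ } ∪ { β, δ, ε }
  — 11 sets.
Pass 3. New:
  { γ }  = ᶜ of { α, β, δ, ε }
  { δ }  = ᶜ of { α, β, γ, ε }
  { β, ε }  = ᶜ of { α, γ, δ }
  — 14 sets.
Pass 4: 2 new —
  { γ, δ }  = { γ } ∪ { δ }
  { α, β, ε }  = { β, ε } ∪ { α }
  — 16 sets.
Pass 5: already closed under ᶜ and ∪.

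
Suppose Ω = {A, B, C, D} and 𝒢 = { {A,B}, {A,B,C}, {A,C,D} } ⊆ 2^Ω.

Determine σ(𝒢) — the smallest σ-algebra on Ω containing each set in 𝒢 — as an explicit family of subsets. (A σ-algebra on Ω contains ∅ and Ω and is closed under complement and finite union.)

Start: 𝒢 ∪ {∅, Ω} = { {}, {A,B}, {A,B,C}, {A,C,D}, Ω }.
Step 1. New:
  {B}  = Ω∖{A,C,D}
  {D}  = Ω∖{A,B,C}
  {C,D}  = Ω∖{A,B}
  [8 total]
Step 2 (3 new):
  {B,D}  = {D} ∪ {B}
  {A,B,D}  = {D} ∪ {A,B}
  {B,C,D}  = {B} ∪ {C,D}
  [11 total]
Step 3 adds 3:
  {A}  = Ω∖{B,C,D}
  {C}  = Ω∖{A,B,D}
  {A,C}  = Ω∖{B,D}
  [14 total]
Step 4: 2 new —
  {A,D}  = {D} ∪ {A}
  {B,C}  = {C} ∪ {B}
  [16 total]
Step 5: stable.

Hence σ(𝒢) has 16 members: { {}, {A}, {B}, {C}, {D}, {A,B}, {A,C}, {A,D}, {B,C}, {B,D}, {C,D}, {A,B,C}, {A,B,D}, {A,C,D}, {B,C,D}, Ω }.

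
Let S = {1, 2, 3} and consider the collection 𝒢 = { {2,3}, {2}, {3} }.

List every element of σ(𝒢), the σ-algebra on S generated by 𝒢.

|σ(𝒢)| = 8.  σ(𝒢) = { ∅, {1}, {2}, {3}, {1,2}, {1,3}, {2,3}, S }

Derivation:
Initial family (5 sets): { ∅, {2}, {3}, {2,3}, S }.
Iteration 1 adds 3:
  {1}  = {2,3}ᶜ
  {1,2}  = {3}ᶜ
  {1,3}  = {2}ᶜ
Iteration 2: closed — nothing new.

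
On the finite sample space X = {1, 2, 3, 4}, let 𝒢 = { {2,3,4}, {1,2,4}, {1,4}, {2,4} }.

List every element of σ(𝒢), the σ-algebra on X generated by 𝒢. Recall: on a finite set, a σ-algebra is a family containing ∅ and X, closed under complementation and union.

σ(𝒢) (16 sets): { ∅, {1}, {2}, {3}, {4}, {1,2}, {1,3}, {1,4}, {2,3}, {2,4}, {3,4}, {1,2,3}, {1,2,4}, {1,3,4}, {2,3,4}, X }

Derivation:
Take S₀ = 𝒢 ∪ {∅, X} = { ∅, {1,4}, {2,4}, {1,2,4}, {2,3,4}, X }.
Pass 1 (4 new):
  {1}  = {2,3,4}ᶜ
  {3}  = {1,2,4}ᶜ
  {1,3}  = {2,4}ᶜ
  {2,3}  = {1,4}ᶜ
  (now 10)
Pass 2: +2 →
  {1,2,3}  = {2,3} ∪ {1,3}
  {1,3,4}  = {3} ∪ {1,4}
  (now 12)
Pass 3 (2 new):
  {2}  = {1,3,4}ᶜ
  {4}  = {1,2,3}ᶜ
  (now 14)
Pass 4. New:
  {1,2}  = {2} ∪ {1}
  {3,4}  = {3} ∪ {4}
  (now 16)
Pass 5: stable.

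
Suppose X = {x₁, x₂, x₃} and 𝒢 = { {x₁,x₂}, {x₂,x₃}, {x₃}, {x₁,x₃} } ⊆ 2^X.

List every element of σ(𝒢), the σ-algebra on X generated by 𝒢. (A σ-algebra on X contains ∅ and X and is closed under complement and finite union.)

Answer: σ(𝒢) = { ∅, {x₁}, {x₂}, {x₃}, {x₁,x₂}, {x₁,x₃}, {x₂,x₃}, X }

Working:
Initial family (6 sets): { ∅, {x₃}, {x₁,x₂}, {x₁,x₃}, {x₂,x₃}, X }.
Iteration 1 (2 new):
  {x₁}  = {x₂,x₃}ᶜ
  {x₂}  = {x₁,x₃}ᶜ
  — 8 sets.
After Iteration 2 the family is unchanged; done.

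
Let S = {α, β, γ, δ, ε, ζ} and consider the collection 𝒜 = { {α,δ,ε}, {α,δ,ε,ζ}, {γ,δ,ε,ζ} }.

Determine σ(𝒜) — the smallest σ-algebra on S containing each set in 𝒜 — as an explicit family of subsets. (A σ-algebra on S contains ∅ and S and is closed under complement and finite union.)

Begin from { {}, {α,δ,ε}, {α,δ,ε,ζ}, {γ,δ,ε,ζ}, S } (that is, 𝒜 plus ∅ and S).
Round 1 (4 new):
  {α,β}  = S∖{γ,δ,ε,ζ}
  {β,γ}  = S∖{α,δ,ε,ζ}
  {β,γ,ζ}  = S∖{α,δ,ε}
  {α,γ,δ,ε,ζ}  = {α,δ,ε} ∪ {γ,δ,ε,ζ}
  [9 total]
Round 2: 7 new —
  {β}  = S∖{α,γ,δ,ε,ζ}
  {α,β,γ}  = {α,β} ∪ {β,γ}
  {α,β,γ,ζ}  = {α,β} ∪ {β,γ,ζ}
  {α,β,δ,ε}  = {α,δ,ε} ∪ {α,β}
  {α,β,γ,δ,ε}  = {α,δ,ε} ∪ {β,γ}
  {α,β,δ,ε,ζ}  = {α,β} ∪ {α,δ,ε,ζ}
  {β,γ,δ,ε,ζ}  = {γ,δ,ε,ζ} ∪ {β,γ,ζ}
  [16 total]
Round 3: 6 new —
  {α}  = S∖{β,γ,δ,ε,ζ}
  {γ}  = S∖{α,β,δ,ε,ζ}
  {ζ}  = S∖{α,β,γ,δ,ε}
  {γ,ζ}  = S∖{α,β,δ,ε}
  {δ,ε}  = S∖{α,β,γ,ζ}
  {δ,ε,ζ}  = S∖{α,β,γ}
  [22 total]
Round 4 adds 10:
  {α,γ}  = {γ} ∪ {α}
  {α,ζ}  = {ζ} ∪ {α}
  {β,ζ}  = {β} ∪ {ζ}
  {α,β,ζ}  = {α,β} ∪ {ζ}
  {α,γ,ζ}  = {γ,ζ} ∪ {α}
  {β,δ,ε}  = {β} ∪ {δ,ε}
  {γ,δ,ε}  = {δ,ε} ∪ {γ}
  {α,γ,δ,ε}  = {α,δ,ε} ∪ {γ}
  {β,γ,δ,ε}  = {δ,ε} ∪ {β,γ}
  {β,δ,ε,ζ}  = {β} ∪ {δ,ε,ζ}
  [32 total]
Round 5: closed — nothing new.

Hence σ(𝒜) has 32 members: { {}, {α}, {β}, {γ}, {ζ}, {α,β}, {α,γ}, {α,ζ}, {β,γ}, {β,ζ}, {γ,ζ}, {δ,ε}, {α,β,γ}, {α,β,ζ}, {α,γ,ζ}, {α,δ,ε}, {β,γ,ζ}, {β,δ,ε}, {γ,δ,ε}, {δ,ε,ζ}, {α,β,γ,ζ}, {α,β,δ,ε}, {α,γ,δ,ε}, {α,δ,ε,ζ}, {β,γ,δ,ε}, {β,δ,ε,ζ}, {γ,δ,ε,ζ}, {α,β,γ,δ,ε}, {α,β,δ,ε,ζ}, {α,γ,δ,ε,ζ}, {β,γ,δ,ε,ζ}, S }.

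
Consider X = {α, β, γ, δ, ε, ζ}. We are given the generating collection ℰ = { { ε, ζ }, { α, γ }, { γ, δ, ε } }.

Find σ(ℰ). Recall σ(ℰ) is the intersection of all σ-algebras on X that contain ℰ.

Initial family (5 sets): { {  }, { α, γ }, { ε, ζ }, { γ, δ, ε }, X }.
Step 1. New:
  { α, β, ζ }  = complement { γ, δ, ε }
  { α, β, γ, δ }  = complement { ε, ζ }
  { α, γ, δ, ε }  = { γ, δ, ε } ∪ { α, γ }
  { α, γ, ε, ζ }  = { ε, ζ } ∪ { α, γ }
  { β, δ, ε, ζ }  = complement { α, γ }
  { γ, δ, ε, ζ }  = { γ, δ, ε } ∪ { ε, ζ }
  |family| = 11
Step 2. New:
  { α, β }  = complement { γ, δ, ε, ζ }
  { β, δ }  = complement { α, γ, ε, ζ }
  { β, ζ }  = complement { α, γ, δ, ε }
  { α, β, γ, ζ }  = { α, γ } ∪ { α, β, ζ }
  { α, β, ε, ζ }  = { ε, ζ } ∪ { α, β, ζ }
  { α, β, γ, δ, ε }  = { γ, δ, ε } ∪ { α, β, γ, δ }
  { α, β, γ, δ, ζ }  = { α, β, ζ } ∪ { α, β, γ, δ }
  { α, β, γ, ε, ζ }  = { α, γ, ε, ζ } ∪ { α, β, ζ }
  { α, β, δ, ε, ζ }  = { β, δ, ε, ζ } ∪ { α, β, ζ }
  { α, γ, δ, ε, ζ }  = { α, γ, ε, ζ } ∪ { γ, δ, ε }
  { β, γ, δ, ε, ζ }  = { γ, δ, ε } ∪ { β, δ, ε, ζ }
  |family| = 22
Step 3 (14 new):
  { α }  = complement { β, γ, δ, ε, ζ }
  { β }  = complement { α, γ, δ, ε, ζ }
  { γ }  = complement { α, β, δ, ε, ζ }
  { δ }  = complement { α, β, γ, ε, ζ }
  { ε }  = complement { α, β, γ, δ, ζ }
  { ζ }  = complement { α, β, γ, δ, ε }
  { γ, δ }  = complement { α, β, ε, ζ }
  { δ, ε }  = complement { α, β, γ, ζ }
  { α, β, γ }  = { α, γ } ∪ { α, β }
  { α, β, δ }  = { β, δ } ∪ { α, β }
  { β, δ, ζ }  = { β, δ } ∪ { β, ζ }
  { β, ε, ζ }  = { ε, ζ } ∪ { β, ζ }
  { α, β, δ, ζ }  = { β, δ } ∪ { α, β, ζ }
  { β, γ, δ, ε }  = { γ, δ, ε } ∪ { β, δ }
  |family| = 36
Step 4 adds 24:
  { α, δ }  = { α } ∪ { δ }
  { α, ε }  = { α } ∪ { ε }
  { α, ζ }  = complement { β, γ, δ, ε }
  { β, γ }  = { β } ∪ { γ }
  { β, ε }  = { β } ∪ { ε }
  { γ, ε }  = complement { α, β, δ, ζ }
  { γ, ζ }  = { ζ } ∪ { γ }
  { δ, ζ }  = { ζ } ∪ { δ }
  { α, β, ε }  = { α, β } ∪ { ε }
  { α, γ, δ }  = complement { β, ε, ζ }
  { α, γ, ε }  = complement { β, δ, ζ }
  { α, γ, ζ }  = { ζ } ∪ { α, γ }
  { α, δ, ε }  = { α } ∪ { δ, ε }
  { α, ε, ζ }  = { ε, ζ } ∪ { α }
  { β, γ, δ }  = { γ, δ } ∪ { β }
  { β, γ, ζ }  = { β, ζ } ∪ { γ }
  { β, δ, ε }  = { β } ∪ { δ, ε }
  { γ, δ, ζ }  = { γ, δ } ∪ { ζ }
  { γ, ε, ζ }  = complement { α, β, δ }
  { δ, ε, ζ }  = complement { α, β, γ }
  { α, β, γ, ε }  = { α, β, γ } ∪ { ε }
  { α, β, δ, ε }  = { α, β } ∪ { δ, ε }
  { β, γ, δ, ζ }  = { β, δ, ζ } ∪ { γ, δ }
  { β, γ, ε, ζ }  = { β, ε, ζ } ∪ { γ }
  |family| = 60
Step 5 (4 new):
  { α, δ, ζ }  = { α, ζ } ∪ { α, δ }
  { β, γ, ε }  = { β, ε } ∪ { γ, ε }
  { α, γ, δ, ζ }  = complement { β, ε }
  { α, δ, ε, ζ }  = complement { β, γ }
  |family| = 64
After Step 6 the family is unchanged; done.

|σ(ℰ)| = 64.  σ(ℰ) = { {  }, { α }, { β }, { γ }, { δ }, { ε }, { ζ }, { α, β }, { α, γ }, { α, δ }, { α, ε }, { α, ζ }, { β, γ }, { β, δ }, { β, ε }, { β, ζ }, { γ, δ }, { γ, ε }, { γ, ζ }, { δ, ε }, { δ, ζ }, { ε, ζ }, { α, β, γ }, { α, β, δ }, { α, β, ε }, { α, β, ζ }, { α, γ, δ }, { α, γ, ε }, { α, γ, ζ }, { α, δ, ε }, { α, δ, ζ }, { α, ε, ζ }, { β, γ, δ }, { β, γ, ε }, { β, γ, ζ }, { β, δ, ε }, { β, δ, ζ }, { β, ε, ζ }, { γ, δ, ε }, { γ, δ, ζ }, { γ, ε, ζ }, { δ, ε, ζ }, { α, β, γ, δ }, { α, β, γ, ε }, { α, β, γ, ζ }, { α, β, δ, ε }, { α, β, δ, ζ }, { α, β, ε, ζ }, { α, γ, δ, ε }, { α, γ, δ, ζ }, { α, γ, ε, ζ }, { α, δ, ε, ζ }, { β, γ, δ, ε }, { β, γ, δ, ζ }, { β, γ, ε, ζ }, { β, δ, ε, ζ }, { γ, δ, ε, ζ }, { α, β, γ, δ, ε }, { α, β, γ, δ, ζ }, { α, β, γ, ε, ζ }, { α, β, δ, ε, ζ }, { α, γ, δ, ε, ζ }, { β, γ, δ, ε, ζ }, X }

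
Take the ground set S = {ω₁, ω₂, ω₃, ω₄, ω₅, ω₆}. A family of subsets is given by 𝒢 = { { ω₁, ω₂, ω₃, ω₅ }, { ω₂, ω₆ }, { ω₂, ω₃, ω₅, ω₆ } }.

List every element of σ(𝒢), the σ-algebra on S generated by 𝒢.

Seed the family with 𝒢 together with ∅ and S: { {}, { ω₂, ω₆ }, { ω₁, ω₂, ω₃, ω₅ }, { ω₂, ω₃, ω₅, ω₆ }, S }.
Pass 1: +4 →
  { ω₁, ω₄ }  = complement { ω₂, ω₃, ω₅, ω₆ }
  { ω₄, ω₆ }  = complement { ω₁, ω₂, ω₃, ω₅ }
  { ω₁, ω₃, ω₄, ω₅ }  = complement { ω₂, ω₆ }
  { ω₁, ω₂, ω₃, ω₅, ω₆ }  = { ω₂, ω₆ } ∪ { ω₁, ω₂, ω₃, ω₅ }
  |family| = 9
Pass 2: 7 new —
  { ω₄ }  = complement { ω₁, ω₂, ω₃, ω₅, ω₆ }
  { ω₁, ω₄, ω₆ }  = { ω₁, ω₄ } ∪ { ω₄, ω₆ }
  { ω₂, ω₄, ω₆ }  = { ω₂, ω₆ } ∪ { ω₄, ω₆ }
  { ω₁, ω₂, ω₄, ω₆ }  = { ω₂, ω₆ } ∪ { ω₁, ω₄ }
  { ω₁, ω₂, ω₃, ω₄, ω₅ }  = { ω₁, ω₄ } ∪ { ω₁, ω₂, ω₃, ω₅ }
  { ω₁, ω₃, ω₄, ω₅, ω₆ }  = { ω₁, ω₃, ω₄, ω₅ } ∪ { ω₄, ω₆ }
  { ω₂, ω₃, ω₄, ω₅, ω₆ }  = { ω₄, ω₆ } ∪ { ω₂, ω₃, ω₅, ω₆ }
  |family| = 16
Pass 3 adds 6:
  { ω₁ }  = complement { ω₂, ω₃, ω₄, ω₅, ω₆ }
  { ω₂ }  = complement { ω₁, ω₃, ω₄, ω₅, ω₆ }
  { ω₆ }  = complement { ω₁, ω₂, ω₃, ω₄, ω₅ }
  { ω₃, ω₅ }  = complement { ω₁, ω₂, ω₄, ω₆ }
  { ω₁, ω₃, ω₅ }  = complement { ω₂, ω₄, ω₆ }
  { ω₂, ω₃, ω₅ }  = complement { ω₁, ω₄, ω₆ }
  |family| = 22
Pass 4: 10 new —
  { ω₁, ω₂ }  = { ω₁ } ∪ { ω₂ }
  { ω₁, ω₆ }  = { ω₁ } ∪ { ω₆ }
  { ω₂, ω₄ }  = { ω₂ } ∪ { ω₄ }
  { ω₁, ω₂, ω₄ }  = { ω₂ } ∪ { ω₁, ω₄ }
  { ω₁, ω₂, ω₆ }  = { ω₁ } ∪ { ω₂, ω₆ }
  { ω₃, ω₄, ω₅ }  = { ω₄ } ∪ { ω₃, ω₅ }
  { ω₃, ω₅, ω₆ }  = { ω₆ } ∪ { ω₃, ω₅ }
  { ω₁, ω₃, ω₅, ω₆ }  = { ω₁, ω₃, ω₅ } ∪ { ω₆ }
  { ω₂, ω₃, ω₄, ω₅ }  = { ω₂, ω₃, ω₅ } ∪ { ω₄ }
  { ω₃, ω₄, ω₅, ω₆ }  = { ω₃, ω₅ } ∪ { ω₄, ω₆ }
  |family| = 32
Pass 5: no new sets; the family is a σ-algebra.

Therefore σ(𝒢) = { {}, { ω₁ }, { ω₂ }, { ω₄ }, { ω₆ }, { ω₁, ω₂ }, { ω₁, ω₄ }, { ω₁, ω₆ }, { ω₂, ω₄ }, { ω₂, ω₆ }, { ω₃, ω₅ }, { ω₄, ω₆ }, { ω₁, ω₂, ω₄ }, { ω₁, ω₂, ω₆ }, { ω₁, ω₃, ω₅ }, { ω₁, ω₄, ω₆ }, { ω₂, ω₃, ω₅ }, { ω₂, ω₄, ω₆ }, { ω₃, ω₄, ω₅ }, { ω₃, ω₅, ω₆ }, { ω₁, ω₂, ω₃, ω₅ }, { ω₁, ω₂, ω₄, ω₆ }, { ω₁, ω₃, ω₄, ω₅ }, { ω₁, ω₃, ω₅, ω₆ }, { ω₂, ω₃, ω₄, ω₅ }, { ω₂, ω₃, ω₅, ω₆ }, { ω₃, ω₄, ω₅, ω₆ }, { ω₁, ω₂, ω₃, ω₄, ω₅ }, { ω₁, ω₂, ω₃, ω₅, ω₆ }, { ω₁, ω₃, ω₄, ω₅, ω₆ }, { ω₂, ω₃, ω₄, ω₅, ω₆ }, S } (|σ(𝒢)| = 32).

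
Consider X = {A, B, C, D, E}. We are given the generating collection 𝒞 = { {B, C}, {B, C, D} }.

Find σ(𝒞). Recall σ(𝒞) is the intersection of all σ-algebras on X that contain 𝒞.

Answer: σ(𝒞) = { ∅, {D}, {A, E}, {B, C}, {A, D, E}, {B, C, D}, {A, B, C, E}, X }

Check:
Begin from { ∅, {B, C}, {B, C, D}, X } (that is, 𝒞 plus ∅ and X).
Iteration 1: 2 new —
  {A, E}  = ᶜ of {B, C, D}
  {A, D, E}  = ᶜ of {B, C}
  — 6 sets.
Iteration 2: 1 new —
  {A, B, C, E}  = {B, C} ∪ {A, E}
  — 7 sets.
Iteration 3 adds 1:
  {D}  = ᶜ of {A, B, C, E}
  — 8 sets.
Iteration 4 adds nothing — fixpoint reached.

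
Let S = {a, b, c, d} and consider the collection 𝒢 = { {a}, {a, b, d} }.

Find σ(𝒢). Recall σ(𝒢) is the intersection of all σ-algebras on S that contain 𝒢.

σ(𝒢) = { {}, {a}, {c}, {a, c}, {b, d}, {a, b, d}, {b, c, d}, S }

Trace:
Initial family (4 sets): { {}, {a}, {a, b, d}, S }.
Step 1. New:
  {c}  = {a, b, d}ᶜ
  {b, c, d}  = {a}ᶜ
  |family| = 6
Step 2: +1 →
  {a, c}  = {c} ∪ {a}
  |family| = 7
Step 3. New:
  {b, d}  = {a, c}ᶜ
  |family| = 8
Step 4: no new sets; the family is a σ-algebra.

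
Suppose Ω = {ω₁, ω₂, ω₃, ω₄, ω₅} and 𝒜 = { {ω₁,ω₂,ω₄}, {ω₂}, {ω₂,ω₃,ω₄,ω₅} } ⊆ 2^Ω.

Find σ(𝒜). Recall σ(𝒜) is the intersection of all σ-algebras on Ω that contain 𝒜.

Initial family (5 sets): { {}, {ω₂}, {ω₁,ω₂,ω₄}, {ω₂,ω₃,ω₄,ω₅}, Ω }.
Iteration 1: 3 new —
  {ω₁}  = complement {ω₂,ω₃,ω₄,ω₅}
  {ω₃,ω₅}  = complement {ω₁,ω₂,ω₄}
  {ω₁,ω₃,ω₄,ω₅}  = complement {ω₂}
Iteration 2 (3 new):
  {ω₁,ω₂}  = {ω₂} ∪ {ω₁}
  {ω₁,ω₃,ω₅}  = {ω₃,ω₅} ∪ {ω₁}
  {ω₂,ω₃,ω₅}  = {ω₃,ω₅} ∪ {ω₂}
Iteration 3 adds 4:
  {ω₁,ω₄}  = complement {ω₂,ω₃,ω₅}
  {ω₂,ω₄}  = complement {ω₁,ω₃,ω₅}
  {ω₃,ω₄,ω₅}  = complement {ω₁,ω₂}
  {ω₁,ω₂,ω₃,ω₅}  = {ω₂,ω₃,ω₅} ∪ {ω₁,ω₂}
Iteration 4 (1 new):
  {ω₄}  = complement {ω₁,ω₂,ω₃,ω₅}
After Iteration 5 the family is unchanged; done.

|σ(𝒜)| = 16.  σ(𝒜) = { {}, {ω₁}, {ω₂}, {ω₄}, {ω₁,ω₂}, {ω₁,ω₄}, {ω₂,ω₄}, {ω₃,ω₅}, {ω₁,ω₂,ω₄}, {ω₁,ω₃,ω₅}, {ω₂,ω₃,ω₅}, {ω₃,ω₄,ω₅}, {ω₁,ω₂,ω₃,ω₅}, {ω₁,ω₃,ω₄,ω₅}, {ω₂,ω₃,ω₄,ω₅}, Ω }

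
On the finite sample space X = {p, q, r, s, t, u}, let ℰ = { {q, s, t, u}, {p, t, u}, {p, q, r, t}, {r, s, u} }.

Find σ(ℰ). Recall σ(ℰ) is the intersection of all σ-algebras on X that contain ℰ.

Begin from { {}, {p, t, u}, {r, s, u}, {p, q, r, t}, {q, s, t, u}, X } (that is, ℰ plus ∅ and X).
Round 1: +8 →
  {p, r}  = {q, s, t, u}ᶜ
  {s, u}  = {p, q, r, t}ᶜ
  {p, q, t}  = {r, s, u}ᶜ
  {q, r, s}  = {p, t, u}ᶜ
  {p, q, r, t, u}  = {p, t, u} ∪ {p, q, r, t}
  {p, q, s, t, u}  = {q, s, t, u} ∪ {p, t, u}
  {p, r, s, t, u}  = {p, t, u} ∪ {r, s, u}
  {q, r, s, t, u}  = {q, s, t, u} ∪ {r, s, u}
Round 2: +11 →
  {p}  = {q, r, s, t, u}ᶜ
  {q}  = {p, r, s, t, u}ᶜ
  {r}  = {p, q, s, t, u}ᶜ
  {s}  = {p, q, r, t, u}ᶜ
  {p, q, r, s}  = {q, r, s} ∪ {p, r}
  {p, q, t, u}  = {p, q, t} ∪ {p, t, u}
  {p, r, s, u}  = {p, r} ∪ {r, s, u}
  {p, r, t, u}  = {p, t, u} ∪ {p, r}
  {p, s, t, u}  = {p, t, u} ∪ {s, u}
  {q, r, s, u}  = {q, r, s} ∪ {r, s, u}
  {p, q, r, s, t}  = {q, r, s} ∪ {p, q, t}
Round 3: 15 new —
  {u}  = {p, q, r, s, t}ᶜ
  {p, q}  = {q} ∪ {p}
  {p, s}  = {s} ∪ {p}
  {p, t}  = {q, r, s, u}ᶜ
  {q, r}  = {p, s, t, u}ᶜ
  {q, s}  = {p, r, t, u}ᶜ
  {q, t}  = {p, r, s, u}ᶜ
  {r, s}  = {p, q, t, u}ᶜ
  {t, u}  = {p, q, r, s}ᶜ
  {p, q, r}  = {q} ∪ {p, r}
  {p, r, s}  = {p, r} ∪ {s}
  {p, s, u}  = {s, u} ∪ {p}
  {q, s, u}  = {q} ∪ {s, u}
  {p, q, s, t}  = {p, q, t} ∪ {s}
  {p, q, r, s, u}  = {q} ∪ {p, r, s, u}
Round 4. New:
  {t}  = {p, q, r, s, u}ᶜ
  {p, u}  = {p} ∪ {u}
  {q, u}  = {q} ∪ {u}
  {r, u}  = {p, q, s, t}ᶜ
  {p, q, s}  = {q} ∪ {p, s}
  {p, q, u}  = {p, q} ∪ {u}
  {p, r, t}  = {q, s, u}ᶜ
  {p, r, u}  = {p, r} ∪ {u}
  {p, s, t}  = {s} ∪ {p, t}
  {q, r, t}  = {p, s, u}ᶜ
  {q, r, u}  = {q, r} ∪ {u}
  {q, s, t}  = {s} ∪ {q, t}
  {q, t, u}  = {p, r, s}ᶜ
  {r, t, u}  = {r} ∪ {t, u}
  {s, t, u}  = {p, q, r}ᶜ
  {p, q, r, u}  = {p, q, r} ∪ {u}
  {p, q, s, u}  = {q, s, u} ∪ {p, q}
  {p, r, s, t}  = {r, s} ∪ {p, t}
  {q, r, s, t}  = {r, s} ∪ {q, t}
  {q, r, t, u}  = {p, s}ᶜ
  {r, s, t, u}  = {p, q}ᶜ
Round 5: +3 →
  {r, t}  = {p, q, s, u}ᶜ
  {s, t}  = {p, q, r, u}ᶜ
  {r, s, t}  = {p, q, u}ᶜ
Round 6: no new sets; the family is a σ-algebra.

Hence σ(ℰ) has 64 members: { {}, {p}, {q}, {r}, {s}, {t}, {u}, {p, q}, {p, r}, {p, s}, {p, t}, {p, u}, {q, r}, {q, s}, {q, t}, {q, u}, {r, s}, {r, t}, {r, u}, {s, t}, {s, u}, {t, u}, {p, q, r}, {p, q, s}, {p, q, t}, {p, q, u}, {p, r, s}, {p, r, t}, {p, r, u}, {p, s, t}, {p, s, u}, {p, t, u}, {q, r, s}, {q, r, t}, {q, r, u}, {q, s, t}, {q, s, u}, {q, t, u}, {r, s, t}, {r, s, u}, {r, t, u}, {s, t, u}, {p, q, r, s}, {p, q, r, t}, {p, q, r, u}, {p, q, s, t}, {p, q, s, u}, {p, q, t, u}, {p, r, s, t}, {p, r, s, u}, {p, r, t, u}, {p, s, t, u}, {q, r, s, t}, {q, r, s, u}, {q, r, t, u}, {q, s, t, u}, {r, s, t, u}, {p, q, r, s, t}, {p, q, r, s, u}, {p, q, r, t, u}, {p, q, s, t, u}, {p, r, s, t, u}, {q, r, s, t, u}, X }.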